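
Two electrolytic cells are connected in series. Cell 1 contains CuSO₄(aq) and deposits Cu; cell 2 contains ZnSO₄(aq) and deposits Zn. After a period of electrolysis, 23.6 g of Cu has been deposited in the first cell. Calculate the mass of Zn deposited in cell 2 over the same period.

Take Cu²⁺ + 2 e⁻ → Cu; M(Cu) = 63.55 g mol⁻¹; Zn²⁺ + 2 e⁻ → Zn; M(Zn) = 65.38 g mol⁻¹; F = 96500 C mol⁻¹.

n(Cu) = 23.6 / 63.55 = 0.3714 mol.
Since Cu²⁺ + 2 e⁻ → Cu, n(e⁻) passed = 2 × 0.3714 = 0.7427 mol.
Cells in series carry the same charge, so the same 0.7427 mol of electrons passes through cell 2.
Zn²⁺ + 2 e⁻ → Zn, so n(Zn) = 0.7427 / 2 = 0.3714 mol.
m(Zn) = 0.3714 × 65.38 = 24.3 g.

24.3 g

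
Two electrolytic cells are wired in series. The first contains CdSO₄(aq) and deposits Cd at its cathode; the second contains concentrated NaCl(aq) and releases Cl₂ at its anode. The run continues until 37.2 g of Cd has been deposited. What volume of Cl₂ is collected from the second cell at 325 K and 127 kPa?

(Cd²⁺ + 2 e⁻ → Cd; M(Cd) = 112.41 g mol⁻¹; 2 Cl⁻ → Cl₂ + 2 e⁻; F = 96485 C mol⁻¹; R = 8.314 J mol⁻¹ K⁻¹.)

7.04 L

n(Cd) = 37.2 / 112.41 = 0.3309 mol, so n(e⁻) = 2 × 0.3309 = 0.6619 mol.
The cells are in series, so the same 0.6619 mol of electrons passes through the second cell.
2 Cl⁻ → Cl₂ + 2 e⁻ — 2 mol e⁻ per mol Cl₂, so n(Cl₂) = 0.6619/2 = 0.3309 mol.
V = nRT/P = (0.3309 × 8.314 × 325) / (127 × 10³) = 0.00704 m³ = 7.04 L.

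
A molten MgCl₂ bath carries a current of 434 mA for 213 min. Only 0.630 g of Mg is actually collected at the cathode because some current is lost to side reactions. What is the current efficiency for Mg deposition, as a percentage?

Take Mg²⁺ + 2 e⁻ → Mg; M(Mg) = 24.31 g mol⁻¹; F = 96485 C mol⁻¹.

90.2 %

Q = I·t = 0.4340 × 12780 = 5547 C; n(e⁻) = 5547/96485 = 0.05749 mol.
Theoretical n(Mg) = n(e⁻)/2 = 0.02874 mol, i.e. m_theo = 0.02874 × 24.31 = 0.6987 g.
Efficiency = m_actual / m_theo = 0.630 / 0.6987 = 90.2 %.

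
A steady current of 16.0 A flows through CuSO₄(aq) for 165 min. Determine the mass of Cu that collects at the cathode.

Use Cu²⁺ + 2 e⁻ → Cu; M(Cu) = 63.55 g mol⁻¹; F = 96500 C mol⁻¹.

Q = I·t = 16.00 A × 9900.0 s = 158400 C.
n(e⁻) = Q/F = 158400 / 96500 = 1.641 mol.
Cu²⁺ + 2 e⁻ → Cu, so n(Cu) = n(e⁻)/2 = 0.8207 mol.
m = n·M = 0.8207 × 63.55 = 52.2 g.

52.2 g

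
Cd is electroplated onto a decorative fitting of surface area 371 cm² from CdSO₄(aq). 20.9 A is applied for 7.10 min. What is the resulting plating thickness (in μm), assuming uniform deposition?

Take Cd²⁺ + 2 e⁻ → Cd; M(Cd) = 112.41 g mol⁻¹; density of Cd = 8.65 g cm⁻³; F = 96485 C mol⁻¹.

Q = I·t = 20.90 × 426.00 = 8903 C; n(e⁻) = 0.09228 mol.
n(Cd) = n(e⁻)/2 = 0.04614 mol, so m = 0.04614 × 112.41 = 5.186 g.
Volume = m/ρ = 5.186 / 8.65 = 0.5996 cm³.
Thickness = V/A = 0.5996 / 371 = 0.00162 cm = 16.2 μm.

16.2 μm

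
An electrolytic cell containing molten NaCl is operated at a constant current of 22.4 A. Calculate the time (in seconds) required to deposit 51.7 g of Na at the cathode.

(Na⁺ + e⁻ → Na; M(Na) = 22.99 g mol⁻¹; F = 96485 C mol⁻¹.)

9690 s

n(Na) = m/M = 51.7 / 22.99 = 2.249 mol.
Each Na atom requires 1 electron, so n(e⁻) = 1 × 2.249 = 2.249 mol.
Q = n(e⁻)·F = 2.249 × 96485 = 217000 C.
t = Q/I = 217000 / 22.40 A = 9686 s.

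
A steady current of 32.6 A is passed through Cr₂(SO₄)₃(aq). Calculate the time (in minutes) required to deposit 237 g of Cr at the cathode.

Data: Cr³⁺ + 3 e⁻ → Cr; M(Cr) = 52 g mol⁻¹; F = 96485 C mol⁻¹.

n(Cr) = m/M = 237 / 52 = 4.558 mol.
Each Cr atom requires 3 electrons, so n(e⁻) = 3 × 4.558 = 13.67 mol.
Q = n(e⁻)·F = 13.67 × 96485 = 1319000 C.
t = Q/I = 1319000 / 32.60 A = 40470 s = 674 min.

674 min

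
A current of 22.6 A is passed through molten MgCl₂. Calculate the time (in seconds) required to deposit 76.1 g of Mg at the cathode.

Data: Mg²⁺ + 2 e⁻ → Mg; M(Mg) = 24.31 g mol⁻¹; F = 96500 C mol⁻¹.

n(Mg) = m/M = 76.1 / 24.31 = 3.130 mol.
Each Mg atom requires 2 electrons, so n(e⁻) = 2 × 3.130 = 6.261 mol.
Q = n(e⁻)·F = 6.261 × 96500 = 604200 C.
t = Q/I = 604200 / 22.60 A = 26730 s.

26700 s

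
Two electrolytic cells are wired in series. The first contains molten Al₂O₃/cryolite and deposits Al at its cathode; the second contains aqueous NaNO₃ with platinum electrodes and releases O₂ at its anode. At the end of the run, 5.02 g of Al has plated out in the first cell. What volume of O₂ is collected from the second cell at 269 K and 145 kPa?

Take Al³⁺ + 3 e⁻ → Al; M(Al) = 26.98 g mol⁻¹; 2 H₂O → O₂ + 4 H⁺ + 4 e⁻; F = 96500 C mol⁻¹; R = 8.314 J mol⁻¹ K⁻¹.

2.15 L

n(Al) = 5.02 / 26.98 = 0.1861 mol, so n(e⁻) = 3 × 0.1861 = 0.5582 mol.
The cells are in series, so the same 0.5582 mol of electrons passes through the second cell.
2 H₂O → O₂ + 4 H⁺ + 4 e⁻ — 4 mol e⁻ per mol O₂, so n(O₂) = 0.5582/4 = 0.1395 mol.
V = nRT/P = (0.1395 × 8.314 × 269) / (145 × 10³) = 0.00215 m³ = 2.15 L.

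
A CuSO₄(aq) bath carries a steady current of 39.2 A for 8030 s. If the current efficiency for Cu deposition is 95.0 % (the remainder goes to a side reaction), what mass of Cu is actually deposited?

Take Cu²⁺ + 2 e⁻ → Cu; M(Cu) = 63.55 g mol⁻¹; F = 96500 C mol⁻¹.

Q = I·t = 39.20 × 8030.0 = 314800 C.
n(e⁻) = 314800/96500 = 3.262 mol; theoretically n(Cu) = 3.262/2 = 1.631 mol, m_theo = 103.6 g.
At 95.0 % efficiency, m_actual = 0.950 × 103.6 = 98.5 g.

98.5 g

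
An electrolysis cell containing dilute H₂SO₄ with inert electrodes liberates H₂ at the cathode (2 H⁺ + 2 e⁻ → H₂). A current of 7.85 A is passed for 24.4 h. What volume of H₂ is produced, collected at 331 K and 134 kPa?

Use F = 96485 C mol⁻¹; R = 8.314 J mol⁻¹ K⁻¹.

73.4 L

Q = I·t = 7.850 A × 87840 s = 689500 C.
n(e⁻) = Q/F = 689500 / 96485 = 7.147 mol.
2 electrons are transferred per H₂ molecule, so n(H₂) = 7.147 / 2 = 3.573 mol.
V = nRT/P = (3.573 × 8.314 × 331) / (134 × 10³ Pa) = 0.0734 m³ = 73.4 L.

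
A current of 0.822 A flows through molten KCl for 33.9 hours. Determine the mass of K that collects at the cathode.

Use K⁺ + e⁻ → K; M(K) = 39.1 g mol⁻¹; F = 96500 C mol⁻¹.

40.6 g

Q = I·t = 0.8220 A × 122040 s = 100300 C.
n(e⁻) = Q/F = 100300 / 96500 = 1.040 mol.
K⁺ + e⁻ → K, so n(K) = n(e⁻)/1 = 1.040 mol.
m = n·M = 1.040 × 39.1 = 40.6 g.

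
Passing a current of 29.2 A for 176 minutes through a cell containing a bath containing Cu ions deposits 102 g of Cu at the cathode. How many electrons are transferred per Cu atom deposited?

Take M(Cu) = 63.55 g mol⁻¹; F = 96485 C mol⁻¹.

2

Q = I·t = 29.20 A × 10560 s = 308400 C, so n(e⁻) = 308400/96485 = 3.196 mol.
n(Cu) deposited = 102 / 63.55 = 1.605 mol.
Electrons per atom = n(e⁻)/n(Cu) = 3.196 / 1.605 = 1.99 ≈ 2, so the ion is Cu²⁺.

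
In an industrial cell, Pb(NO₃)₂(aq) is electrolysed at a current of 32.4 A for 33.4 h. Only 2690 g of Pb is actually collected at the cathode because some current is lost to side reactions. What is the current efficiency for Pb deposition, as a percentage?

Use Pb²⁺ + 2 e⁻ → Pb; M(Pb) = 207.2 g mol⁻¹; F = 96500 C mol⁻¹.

Q = I·t = 32.40 × 120240 = 3896000 C; n(e⁻) = 3896000/96500 = 40.37 mol.
Theoretical n(Pb) = n(e⁻)/2 = 20.19 mol, i.e. m_theo = 20.19 × 207.2 = 4182 g.
Efficiency = m_actual / m_theo = 2690 / 4182 = 64.3 %.

64.3 %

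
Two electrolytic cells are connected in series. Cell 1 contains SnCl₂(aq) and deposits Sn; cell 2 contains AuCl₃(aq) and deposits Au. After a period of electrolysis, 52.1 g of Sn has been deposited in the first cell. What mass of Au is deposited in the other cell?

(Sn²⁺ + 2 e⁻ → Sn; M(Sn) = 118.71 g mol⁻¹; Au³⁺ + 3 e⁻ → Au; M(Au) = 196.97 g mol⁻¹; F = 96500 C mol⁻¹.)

57.6 g

n(Sn) = 52.1 / 118.71 = 0.4389 mol.
Since Sn²⁺ + 2 e⁻ → Sn, n(e⁻) passed = 2 × 0.4389 = 0.8778 mol.
Cells in series carry the same charge, so the same 0.8778 mol of electrons passes through cell 2.
Au³⁺ + 3 e⁻ → Au, so n(Au) = 0.8778 / 3 = 0.2926 mol.
m(Au) = 0.2926 × 196.97 = 57.6 g.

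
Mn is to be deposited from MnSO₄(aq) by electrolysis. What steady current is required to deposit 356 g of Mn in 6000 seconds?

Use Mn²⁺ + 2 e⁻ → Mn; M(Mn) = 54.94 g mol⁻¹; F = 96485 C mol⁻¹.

n(Mn) = 356 / 54.94 = 6.480 mol.
n(e⁻) = 2 × 6.480 = 12.96 mol.
Q = n(e⁻)·F = 12.96 × 96485 = 1250000 C.
I = Q/t = 1250000 / 6000.0 s = 208 A.

208 A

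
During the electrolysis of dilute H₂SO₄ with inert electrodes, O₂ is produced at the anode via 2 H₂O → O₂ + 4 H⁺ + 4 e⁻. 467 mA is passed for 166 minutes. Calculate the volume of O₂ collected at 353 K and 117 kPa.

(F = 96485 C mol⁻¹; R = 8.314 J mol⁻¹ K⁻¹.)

Q = I·t = 0.4670 A × 9960.0 s = 4651 C.
n(e⁻) = Q/F = 4651 / 96485 = 0.04821 mol.
4 electrons are transferred per O₂ molecule, so n(O₂) = 0.04821 / 4 = 0.01205 mol.
V = nRT/P = (0.01205 × 8.314 × 353) / (117 × 10³ Pa) = 3.02 × 10⁻⁴ m³ = 0.302 L.

0.302 L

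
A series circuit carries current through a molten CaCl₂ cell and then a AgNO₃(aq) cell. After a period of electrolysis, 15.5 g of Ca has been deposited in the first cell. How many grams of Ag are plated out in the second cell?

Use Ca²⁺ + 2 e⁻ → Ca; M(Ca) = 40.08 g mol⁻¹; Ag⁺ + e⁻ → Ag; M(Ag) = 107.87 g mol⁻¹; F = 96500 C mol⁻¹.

n(Ca) = 15.5 / 40.08 = 0.3867 mol.
Since Ca²⁺ + 2 e⁻ → Ca, n(e⁻) passed = 2 × 0.3867 = 0.7735 mol.
Cells in series carry the same charge, so the same 0.7735 mol of electrons passes through cell 2.
Ag⁺ + e⁻ → Ag, so n(Ag) = 0.7735 / 1 = 0.7735 mol.
m(Ag) = 0.7735 × 107.87 = 83.4 g.

83.4 g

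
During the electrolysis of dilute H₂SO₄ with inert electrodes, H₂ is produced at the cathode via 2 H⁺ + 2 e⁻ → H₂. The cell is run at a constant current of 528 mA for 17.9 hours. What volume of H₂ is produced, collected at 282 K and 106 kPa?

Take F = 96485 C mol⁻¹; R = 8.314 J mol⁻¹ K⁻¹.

3.90 L

Q = I·t = 0.5280 A × 64440 s = 34020 C.
n(e⁻) = Q/F = 34020 / 96485 = 0.3526 mol.
2 electrons are transferred per H₂ molecule, so n(H₂) = 0.3526 / 2 = 0.1763 mol.
V = nRT/P = (0.1763 × 8.314 × 282) / (106 × 10³ Pa) = 0.00390 m³ = 3.90 L.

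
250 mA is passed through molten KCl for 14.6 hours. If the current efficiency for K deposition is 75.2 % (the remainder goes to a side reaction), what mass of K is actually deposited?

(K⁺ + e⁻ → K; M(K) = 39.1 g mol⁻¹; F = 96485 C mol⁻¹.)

Q = I·t = 0.2500 × 52560 = 13140 C.
n(e⁻) = 13140/96485 = 0.1362 mol; theoretically n(K) = 0.1362/1 = 0.1362 mol, m_theo = 5.325 g.
At 75.2 % efficiency, m_actual = 0.752 × 5.325 = 4.00 g.

4.00 g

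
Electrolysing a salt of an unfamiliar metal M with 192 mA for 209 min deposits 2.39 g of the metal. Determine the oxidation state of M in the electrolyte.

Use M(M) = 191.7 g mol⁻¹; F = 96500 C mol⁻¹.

+2

Q = I·t = 0.1920 A × 12540 s = 2408 C, so n(e⁻) = 2408/96500 = 0.02495 mol.
n(M) deposited = 2.39 / 191.7 = 0.01247 mol.
Electrons per atom = n(e⁻)/n(M) = 0.02495 / 0.01247 = 2.00 ≈ 2, so the ion is M²⁺.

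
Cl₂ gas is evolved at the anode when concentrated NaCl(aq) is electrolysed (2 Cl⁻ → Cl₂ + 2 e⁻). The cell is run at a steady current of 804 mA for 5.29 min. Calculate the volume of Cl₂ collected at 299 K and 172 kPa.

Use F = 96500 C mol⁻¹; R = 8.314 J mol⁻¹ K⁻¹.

0.0191 L

Q = I·t = 0.8040 A × 317.40 s = 255.2 C.
n(e⁻) = Q/F = 255.2 / 96500 = 0.002644 mol.
2 electrons are transferred per Cl₂ molecule, so n(Cl₂) = 0.002644 / 2 = 0.001322 mol.
V = nRT/P = (0.001322 × 8.314 × 299) / (172 × 10³ Pa) = 1.91 × 10⁻⁵ m³ = 0.0191 L.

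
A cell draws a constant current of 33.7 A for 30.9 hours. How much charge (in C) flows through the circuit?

3.75 × 10⁶ C

Q = I·t = 33.70 A × 111240 s = 3.75 × 10⁶ C.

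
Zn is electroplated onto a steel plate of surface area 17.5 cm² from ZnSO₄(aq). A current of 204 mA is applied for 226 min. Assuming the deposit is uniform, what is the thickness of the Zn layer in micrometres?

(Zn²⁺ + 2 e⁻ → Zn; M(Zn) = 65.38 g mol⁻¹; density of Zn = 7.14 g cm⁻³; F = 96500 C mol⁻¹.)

75.0 μm

Q = I·t = 0.2040 × 13560 = 2766 C; n(e⁻) = 0.02867 mol.
n(Zn) = n(e⁻)/2 = 0.01433 mol, so m = 0.01433 × 65.38 = 0.9371 g.
Volume = m/ρ = 0.9371 / 7.14 = 0.1312 cm³.
Thickness = V/A = 0.1312 / 17.5 = 0.00750 cm = 75.0 μm.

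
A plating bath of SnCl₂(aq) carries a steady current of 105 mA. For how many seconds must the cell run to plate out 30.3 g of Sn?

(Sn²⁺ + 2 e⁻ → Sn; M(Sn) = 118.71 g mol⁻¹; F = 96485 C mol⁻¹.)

4.69 × 10⁵ s

n(Sn) = m/M = 30.3 / 118.71 = 0.2552 mol.
Each Sn atom requires 2 electrons, so n(e⁻) = 2 × 0.2552 = 0.5105 mol.
Q = n(e⁻)·F = 0.5105 × 96485 = 49250 C.
t = Q/I = 49250 / 0.1050 A = 469100 s.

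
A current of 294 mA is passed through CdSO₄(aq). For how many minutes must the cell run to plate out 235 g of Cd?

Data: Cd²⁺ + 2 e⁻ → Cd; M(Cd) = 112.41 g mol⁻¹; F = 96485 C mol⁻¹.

n(Cd) = m/M = 235 / 112.41 = 2.091 mol.
Each Cd atom requires 2 electrons, so n(e⁻) = 2 × 2.091 = 4.181 mol.
Q = n(e⁻)·F = 4.181 × 96485 = 403400 C.
t = Q/I = 403400 / 0.2940 A = 1372000 s = 22900 min.

22900 min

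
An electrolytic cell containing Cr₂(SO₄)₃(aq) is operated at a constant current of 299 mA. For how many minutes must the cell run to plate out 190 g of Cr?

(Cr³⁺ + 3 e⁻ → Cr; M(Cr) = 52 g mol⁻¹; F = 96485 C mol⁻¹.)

n(Cr) = m/M = 190 / 52 = 3.654 mol.
Each Cr atom requires 3 electrons, so n(e⁻) = 3 × 3.654 = 10.96 mol.
Q = n(e⁻)·F = 10.96 × 96485 = 1058000 C.
t = Q/I = 1058000 / 0.2990 A = 3537000 s = 59000 min.

59000 min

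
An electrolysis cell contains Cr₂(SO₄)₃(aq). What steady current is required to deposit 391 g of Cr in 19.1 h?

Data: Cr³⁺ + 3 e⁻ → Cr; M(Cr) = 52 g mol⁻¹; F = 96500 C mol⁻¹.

31.7 A

n(Cr) = 391 / 52 = 7.519 mol.
n(e⁻) = 3 × 7.519 = 22.56 mol.
Q = n(e⁻)·F = 22.56 × 96500 = 2177000 C.
I = Q/t = 2177000 / 68760 s = 31.7 A.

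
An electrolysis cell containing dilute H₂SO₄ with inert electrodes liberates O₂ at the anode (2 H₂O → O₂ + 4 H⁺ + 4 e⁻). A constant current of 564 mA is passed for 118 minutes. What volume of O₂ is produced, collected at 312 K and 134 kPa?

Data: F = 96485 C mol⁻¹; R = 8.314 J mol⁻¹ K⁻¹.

0.200 L

Q = I·t = 0.5640 A × 7080.0 s = 3993 C.
n(e⁻) = Q/F = 3993 / 96485 = 0.04139 mol.
4 electrons are transferred per O₂ molecule, so n(O₂) = 0.04139 / 4 = 0.01035 mol.
V = nRT/P = (0.01035 × 8.314 × 312) / (134 × 10³ Pa) = 2.00 × 10⁻⁴ m³ = 0.200 L.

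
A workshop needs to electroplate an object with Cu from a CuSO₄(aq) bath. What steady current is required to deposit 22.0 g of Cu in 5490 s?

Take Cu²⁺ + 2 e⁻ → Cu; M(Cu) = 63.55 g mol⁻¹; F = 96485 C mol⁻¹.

n(Cu) = 22.0 / 63.55 = 0.3462 mol.
n(e⁻) = 2 × 0.3462 = 0.6924 mol.
Q = n(e⁻)·F = 0.6924 × 96485 = 66800 C.
I = Q/t = 66800 / 5490.0 s = 12.2 A.

12.2 A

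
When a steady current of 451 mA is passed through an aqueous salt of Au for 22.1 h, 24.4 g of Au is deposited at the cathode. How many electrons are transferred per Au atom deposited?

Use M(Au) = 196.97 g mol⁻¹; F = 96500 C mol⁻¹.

3

Q = I·t = 0.4510 A × 79560 s = 35880 C, so n(e⁻) = 35880/96500 = 0.3718 mol.
n(Au) deposited = 24.4 / 196.97 = 0.1239 mol.
Electrons per atom = n(e⁻)/n(Au) = 0.3718 / 0.1239 = 3.00 ≈ 3, so the ion is Au³⁺.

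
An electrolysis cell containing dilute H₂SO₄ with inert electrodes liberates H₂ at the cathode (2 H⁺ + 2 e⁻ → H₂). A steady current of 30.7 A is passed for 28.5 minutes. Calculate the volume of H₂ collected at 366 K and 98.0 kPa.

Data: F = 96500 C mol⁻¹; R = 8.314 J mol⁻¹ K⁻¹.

Q = I·t = 30.70 A × 1710.0 s = 52500 C.
n(e⁻) = Q/F = 52500 / 96500 = 0.5440 mol.
2 electrons are transferred per H₂ molecule, so n(H₂) = 0.5440 / 2 = 0.2720 mol.
V = nRT/P = (0.2720 × 8.314 × 366) / (98.0 × 10³ Pa) = 0.00845 m³ = 8.45 L.

8.45 L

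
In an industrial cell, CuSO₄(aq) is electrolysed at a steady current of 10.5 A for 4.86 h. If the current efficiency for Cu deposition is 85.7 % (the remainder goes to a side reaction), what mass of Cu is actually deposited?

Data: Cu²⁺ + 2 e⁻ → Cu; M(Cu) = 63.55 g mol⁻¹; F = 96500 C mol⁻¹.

Q = I·t = 10.50 × 17496 = 183700 C.
n(e⁻) = 183700/96500 = 1.904 mol; theoretically n(Cu) = 1.904/2 = 0.9519 mol, m_theo = 60.49 g.
At 85.7 % efficiency, m_actual = 0.857 × 60.49 = 51.8 g.

51.8 g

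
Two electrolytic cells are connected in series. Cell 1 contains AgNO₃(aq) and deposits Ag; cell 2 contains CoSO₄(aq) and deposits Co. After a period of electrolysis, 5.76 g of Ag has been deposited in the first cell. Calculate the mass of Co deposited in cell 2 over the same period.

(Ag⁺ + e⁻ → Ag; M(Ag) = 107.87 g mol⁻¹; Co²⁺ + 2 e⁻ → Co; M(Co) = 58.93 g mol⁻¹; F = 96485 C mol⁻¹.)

1.57 g

n(Ag) = 5.76 / 107.87 = 0.05340 mol.
Since Ag⁺ + e⁻ → Ag, n(e⁻) passed = 1 × 0.05340 = 0.05340 mol.
Cells in series carry the same charge, so the same 0.05340 mol of electrons passes through cell 2.
Co²⁺ + 2 e⁻ → Co, so n(Co) = 0.05340 / 2 = 0.02670 mol.
m(Co) = 0.02670 × 58.93 = 1.57 g.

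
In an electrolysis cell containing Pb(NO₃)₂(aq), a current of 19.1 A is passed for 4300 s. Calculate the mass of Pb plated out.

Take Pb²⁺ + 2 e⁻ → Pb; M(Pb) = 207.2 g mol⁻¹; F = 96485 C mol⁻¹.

Q = I·t = 19.10 A × 4300.0 s = 82130 C.
n(e⁻) = Q/F = 82130 / 96485 = 0.8512 mol.
Pb²⁺ + 2 e⁻ → Pb, so n(Pb) = n(e⁻)/2 = 0.4256 mol.
m = n·M = 0.4256 × 207.2 = 88.2 g.

88.2 g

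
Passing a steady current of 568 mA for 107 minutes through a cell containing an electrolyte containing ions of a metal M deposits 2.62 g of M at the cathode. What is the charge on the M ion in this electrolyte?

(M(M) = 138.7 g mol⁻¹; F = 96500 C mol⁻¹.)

Q = I·t = 0.5680 A × 6420.0 s = 3647 C, so n(e⁻) = 3647/96500 = 0.03779 mol.
n(M) deposited = 2.62 / 138.7 = 0.01889 mol.
Electrons per atom = n(e⁻)/n(M) = 0.03779 / 0.01889 = 2.00 ≈ 2, so the ion is M²⁺.

+2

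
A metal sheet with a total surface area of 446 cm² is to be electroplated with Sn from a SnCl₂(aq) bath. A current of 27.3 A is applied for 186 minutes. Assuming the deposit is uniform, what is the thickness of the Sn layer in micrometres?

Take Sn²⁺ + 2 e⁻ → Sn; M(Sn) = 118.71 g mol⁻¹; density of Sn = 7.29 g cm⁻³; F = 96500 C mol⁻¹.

576 μm

Q = I·t = 27.30 × 11160 = 304700 C; n(e⁻) = 3.157 mol.
n(Sn) = n(e⁻)/2 = 1.579 mol, so m = 1.579 × 118.71 = 187.4 g.
Volume = m/ρ = 187.4 / 7.29 = 25.71 cm³.
Thickness = V/A = 25.71 / 446 = 0.0576 cm = 576 μm.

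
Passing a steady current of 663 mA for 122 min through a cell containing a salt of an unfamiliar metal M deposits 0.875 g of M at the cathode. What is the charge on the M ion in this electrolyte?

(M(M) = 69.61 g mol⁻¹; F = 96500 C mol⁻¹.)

+4

Q = I·t = 0.6630 A × 7320.0 s = 4853 C, so n(e⁻) = 4853/96500 = 0.05029 mol.
n(M) deposited = 0.875 / 69.61 = 0.01257 mol.
Electrons per atom = n(e⁻)/n(M) = 0.05029 / 0.01257 = 4.00 ≈ 4, so the ion is M⁴⁺.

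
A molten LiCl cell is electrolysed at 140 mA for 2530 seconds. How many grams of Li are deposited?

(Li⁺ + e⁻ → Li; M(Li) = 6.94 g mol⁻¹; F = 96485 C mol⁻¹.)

Q = I·t = 0.1400 A × 2530.0 s = 354.2 C.
n(e⁻) = Q/F = 354.2 / 96485 = 0.003671 mol.
Li⁺ + e⁻ → Li, so n(Li) = n(e⁻)/1 = 0.003671 mol.
m = n·M = 0.003671 × 6.94 = 0.0255 g.

0.0255 g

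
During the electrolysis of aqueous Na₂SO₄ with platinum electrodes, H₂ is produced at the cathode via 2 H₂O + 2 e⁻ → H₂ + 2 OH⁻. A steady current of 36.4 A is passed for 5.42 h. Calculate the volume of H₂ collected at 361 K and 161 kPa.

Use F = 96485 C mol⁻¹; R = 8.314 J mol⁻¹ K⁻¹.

68.6 L

Q = I·t = 36.40 A × 19512 s = 710200 C.
n(e⁻) = Q/F = 710200 / 96485 = 7.361 mol.
2 electrons are transferred per H₂ molecule, so n(H₂) = 7.361 / 2 = 3.681 mol.
V = nRT/P = (3.681 × 8.314 × 361) / (161 × 10³ Pa) = 0.0686 m³ = 68.6 L.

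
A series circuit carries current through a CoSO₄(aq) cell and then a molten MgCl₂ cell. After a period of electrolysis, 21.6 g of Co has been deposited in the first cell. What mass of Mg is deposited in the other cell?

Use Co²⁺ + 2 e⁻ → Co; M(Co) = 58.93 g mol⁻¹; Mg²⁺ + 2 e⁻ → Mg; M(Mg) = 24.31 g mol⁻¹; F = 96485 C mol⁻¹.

8.91 g

n(Co) = 21.6 / 58.93 = 0.3665 mol.
Since Co²⁺ + 2 e⁻ → Co, n(e⁻) passed = 2 × 0.3665 = 0.7331 mol.
Cells in series carry the same charge, so the same 0.7331 mol of electrons passes through cell 2.
Mg²⁺ + 2 e⁻ → Mg, so n(Mg) = 0.7331 / 2 = 0.3665 mol.
m(Mg) = 0.3665 × 24.31 = 8.91 g.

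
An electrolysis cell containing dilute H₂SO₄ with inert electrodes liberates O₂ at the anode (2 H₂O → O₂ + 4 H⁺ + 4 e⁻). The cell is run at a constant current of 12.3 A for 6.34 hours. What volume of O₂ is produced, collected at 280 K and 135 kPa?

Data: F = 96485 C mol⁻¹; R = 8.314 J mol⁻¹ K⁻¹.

Q = I·t = 12.30 A × 22824 s = 280700 C.
n(e⁻) = Q/F = 280700 / 96485 = 2.910 mol.
4 electrons are transferred per O₂ molecule, so n(O₂) = 2.910 / 4 = 0.7274 mol.
V = nRT/P = (0.7274 × 8.314 × 280) / (135 × 10³ Pa) = 0.0125 m³ = 12.5 L.

12.5 L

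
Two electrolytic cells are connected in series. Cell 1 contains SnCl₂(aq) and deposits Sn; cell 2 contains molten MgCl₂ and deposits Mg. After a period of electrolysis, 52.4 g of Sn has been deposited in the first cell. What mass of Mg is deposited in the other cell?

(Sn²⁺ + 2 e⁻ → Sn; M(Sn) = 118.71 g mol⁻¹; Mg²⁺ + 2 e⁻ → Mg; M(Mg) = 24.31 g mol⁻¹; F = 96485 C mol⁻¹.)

n(Sn) = 52.4 / 118.71 = 0.4414 mol.
Since Sn²⁺ + 2 e⁻ → Sn, n(e⁻) passed = 2 × 0.4414 = 0.8828 mol.
Cells in series carry the same charge, so the same 0.8828 mol of electrons passes through cell 2.
Mg²⁺ + 2 e⁻ → Mg, so n(Mg) = 0.8828 / 2 = 0.4414 mol.
m(Mg) = 0.4414 × 24.31 = 10.7 g.

10.7 g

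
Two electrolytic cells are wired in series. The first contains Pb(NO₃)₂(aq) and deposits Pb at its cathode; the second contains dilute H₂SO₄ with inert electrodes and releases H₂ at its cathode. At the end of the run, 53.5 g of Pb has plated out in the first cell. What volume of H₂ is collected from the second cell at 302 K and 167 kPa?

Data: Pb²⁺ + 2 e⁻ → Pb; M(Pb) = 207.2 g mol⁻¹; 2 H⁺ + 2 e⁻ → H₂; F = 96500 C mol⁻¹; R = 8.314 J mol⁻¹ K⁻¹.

n(Pb) = 53.5 / 207.2 = 0.2582 mol, so n(e⁻) = 2 × 0.2582 = 0.5164 mol.
The cells are in series, so the same 0.5164 mol of electrons passes through the second cell.
2 H⁺ + 2 e⁻ → H₂ — 2 mol e⁻ per mol H₂, so n(H₂) = 0.5164/2 = 0.2582 mol.
V = nRT/P = (0.2582 × 8.314 × 302) / (167 × 10³) = 0.00388 m³ = 3.88 L.

3.88 L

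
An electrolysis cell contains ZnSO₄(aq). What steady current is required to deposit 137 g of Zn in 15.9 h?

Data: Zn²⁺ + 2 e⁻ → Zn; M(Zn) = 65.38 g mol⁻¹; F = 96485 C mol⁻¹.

7.06 A

n(Zn) = 137 / 65.38 = 2.095 mol.
n(e⁻) = 2 × 2.095 = 4.191 mol.
Q = n(e⁻)·F = 4.191 × 96485 = 404400 C.
I = Q/t = 404400 / 57240 s = 7.06 A.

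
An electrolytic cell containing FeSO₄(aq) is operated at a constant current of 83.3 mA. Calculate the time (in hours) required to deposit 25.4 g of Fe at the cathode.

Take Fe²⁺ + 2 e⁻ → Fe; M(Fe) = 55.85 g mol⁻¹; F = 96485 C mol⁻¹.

293 h

n(Fe) = m/M = 25.4 / 55.85 = 0.4548 mol.
Each Fe atom requires 2 electrons, so n(e⁻) = 2 × 0.4548 = 0.9096 mol.
Q = n(e⁻)·F = 0.9096 × 96485 = 87760 C.
t = Q/I = 87760 / 0.08330 A = 1054000 s = 293 h.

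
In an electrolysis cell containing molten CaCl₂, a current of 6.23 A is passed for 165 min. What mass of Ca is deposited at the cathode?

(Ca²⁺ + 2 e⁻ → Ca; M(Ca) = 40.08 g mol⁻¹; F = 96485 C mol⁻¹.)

12.8 g

Q = I·t = 6.230 A × 9900.0 s = 61680 C.
n(e⁻) = Q/F = 61680 / 96485 = 0.6392 mol.
Ca²⁺ + 2 e⁻ → Ca, so n(Ca) = n(e⁻)/2 = 0.3196 mol.
m = n·M = 0.3196 × 40.08 = 12.8 g.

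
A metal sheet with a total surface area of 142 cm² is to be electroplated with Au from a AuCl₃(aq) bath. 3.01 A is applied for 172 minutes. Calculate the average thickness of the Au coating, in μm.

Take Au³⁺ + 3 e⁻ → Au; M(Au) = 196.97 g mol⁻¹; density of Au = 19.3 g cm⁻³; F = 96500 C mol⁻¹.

77.1 μm

Q = I·t = 3.010 × 10320 = 31060 C; n(e⁻) = 0.3219 mol.
n(Au) = n(e⁻)/3 = 0.1073 mol, so m = 0.1073 × 196.97 = 21.13 g.
Volume = m/ρ = 21.13 / 19.3 = 1.095 cm³.
Thickness = V/A = 1.095 / 142 = 0.00771 cm = 77.1 μm.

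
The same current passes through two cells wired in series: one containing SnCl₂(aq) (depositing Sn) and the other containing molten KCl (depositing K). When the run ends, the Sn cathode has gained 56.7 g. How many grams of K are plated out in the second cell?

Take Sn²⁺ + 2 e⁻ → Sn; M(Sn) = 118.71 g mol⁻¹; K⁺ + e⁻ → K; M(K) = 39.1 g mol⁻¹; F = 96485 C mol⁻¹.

n(Sn) = 56.7 / 118.71 = 0.4776 mol.
Since Sn²⁺ + 2 e⁻ → Sn, n(e⁻) passed = 2 × 0.4776 = 0.9553 mol.
Cells in series carry the same charge, so the same 0.9553 mol of electrons passes through cell 2.
K⁺ + e⁻ → K, so n(K) = 0.9553 / 1 = 0.9553 mol.
m(K) = 0.9553 × 39.1 = 37.4 g.

37.4 g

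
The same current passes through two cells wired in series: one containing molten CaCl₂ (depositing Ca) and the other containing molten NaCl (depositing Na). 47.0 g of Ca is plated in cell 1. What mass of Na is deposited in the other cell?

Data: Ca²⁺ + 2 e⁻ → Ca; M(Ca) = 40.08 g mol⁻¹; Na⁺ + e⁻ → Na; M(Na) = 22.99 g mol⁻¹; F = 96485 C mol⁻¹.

n(Ca) = 47.0 / 40.08 = 1.173 mol.
Since Ca²⁺ + 2 e⁻ → Ca, n(e⁻) passed = 2 × 1.173 = 2.345 mol.
Cells in series carry the same charge, so the same 2.345 mol of electrons passes through cell 2.
Na⁺ + e⁻ → Na, so n(Na) = 2.345 / 1 = 2.345 mol.
m(Na) = 2.345 × 22.99 = 53.9 g.

53.9 g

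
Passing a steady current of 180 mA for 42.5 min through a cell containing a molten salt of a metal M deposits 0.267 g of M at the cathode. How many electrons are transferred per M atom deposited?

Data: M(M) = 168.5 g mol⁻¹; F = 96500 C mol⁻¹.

3

Q = I·t = 0.1800 A × 2550.0 s = 459.0 C, so n(e⁻) = 459.0/96500 = 0.004756 mol.
n(M) deposited = 0.267 / 168.5 = 0.001585 mol.
Electrons per atom = n(e⁻)/n(M) = 0.004756 / 0.001585 = 3.00 ≈ 3, so the ion is M³⁺.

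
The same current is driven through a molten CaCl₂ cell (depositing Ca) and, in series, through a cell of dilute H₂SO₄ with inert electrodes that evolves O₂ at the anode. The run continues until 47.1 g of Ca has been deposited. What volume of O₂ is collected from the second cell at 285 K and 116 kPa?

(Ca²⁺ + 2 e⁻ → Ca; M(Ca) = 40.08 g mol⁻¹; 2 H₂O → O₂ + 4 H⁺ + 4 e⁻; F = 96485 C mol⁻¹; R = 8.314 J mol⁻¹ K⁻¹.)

12.0 L

n(Ca) = 47.1 / 40.08 = 1.175 mol, so n(e⁻) = 2 × 1.175 = 2.350 mol.
The cells are in series, so the same 2.350 mol of electrons passes through the second cell.
2 H₂O → O₂ + 4 H⁺ + 4 e⁻ — 4 mol e⁻ per mol O₂, so n(O₂) = 2.350/4 = 0.5876 mol.
V = nRT/P = (0.5876 × 8.314 × 285) / (116 × 10³) = 0.0120 m³ = 12.0 L.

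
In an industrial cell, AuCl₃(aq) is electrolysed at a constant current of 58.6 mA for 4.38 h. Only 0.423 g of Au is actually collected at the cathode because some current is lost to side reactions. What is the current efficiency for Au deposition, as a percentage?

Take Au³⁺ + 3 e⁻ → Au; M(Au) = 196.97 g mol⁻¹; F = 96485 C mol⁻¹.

Q = I·t = 0.05860 × 15768 = 924.0 C; n(e⁻) = 924.0/96485 = 0.009577 mol.
Theoretical n(Au) = n(e⁻)/3 = 0.003192 mol, i.e. m_theo = 0.003192 × 196.97 = 0.6288 g.
Efficiency = m_actual / m_theo = 0.423 / 0.6288 = 67.3 %.

67.3 %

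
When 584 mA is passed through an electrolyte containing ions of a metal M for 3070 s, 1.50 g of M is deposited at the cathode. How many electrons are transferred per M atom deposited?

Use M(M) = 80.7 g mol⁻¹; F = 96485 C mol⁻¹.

Q = I·t = 0.5840 A × 3070.0 s = 1793 C, so n(e⁻) = 1793/96485 = 0.01858 mol.
n(M) deposited = 1.50 / 80.7 = 0.01859 mol.
Electrons per atom = n(e⁻)/n(M) = 0.01858 / 0.01859 = 1.00 ≈ 1, so the ion is M⁺.

1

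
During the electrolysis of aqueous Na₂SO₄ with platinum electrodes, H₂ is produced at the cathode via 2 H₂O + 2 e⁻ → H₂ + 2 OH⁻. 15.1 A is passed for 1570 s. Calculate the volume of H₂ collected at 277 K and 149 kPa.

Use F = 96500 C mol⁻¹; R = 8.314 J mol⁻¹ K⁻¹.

Q = I·t = 15.10 A × 1570.0 s = 23710 C.
n(e⁻) = Q/F = 23710 / 96500 = 0.2457 mol.
2 electrons are transferred per H₂ molecule, so n(H₂) = 0.2457 / 2 = 0.1228 mol.
V = nRT/P = (0.1228 × 8.314 × 277) / (149 × 10³ Pa) = 0.00190 m³ = 1.90 L.

1.90 L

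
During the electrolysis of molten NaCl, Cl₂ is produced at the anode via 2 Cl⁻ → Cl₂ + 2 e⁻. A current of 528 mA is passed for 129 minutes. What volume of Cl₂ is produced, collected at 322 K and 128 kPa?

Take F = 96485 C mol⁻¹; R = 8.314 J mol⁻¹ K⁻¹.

0.443 L

Q = I·t = 0.5280 A × 7740.0 s = 4087 C.
n(e⁻) = Q/F = 4087 / 96485 = 0.04236 mol.
2 electrons are transferred per Cl₂ molecule, so n(Cl₂) = 0.04236 / 2 = 0.02118 mol.
V = nRT/P = (0.02118 × 8.314 × 322) / (128 × 10³ Pa) = 4.43 × 10⁻⁴ m³ = 0.443 L.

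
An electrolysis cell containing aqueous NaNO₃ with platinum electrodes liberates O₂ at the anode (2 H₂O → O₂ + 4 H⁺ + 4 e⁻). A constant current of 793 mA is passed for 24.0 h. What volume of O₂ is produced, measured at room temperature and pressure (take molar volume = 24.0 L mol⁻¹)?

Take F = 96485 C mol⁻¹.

Q = I·t = 0.7930 A × 86400 s = 68520 C.
n(e⁻) = Q/F = 68520 / 96485 = 0.7101 mol.
4 electrons are transferred per O₂ molecule, so n(O₂) = 0.7101 / 4 = 0.1775 mol.
V = n × V_m = 0.1775 × 24.0 = 4.26 L.

4.26 L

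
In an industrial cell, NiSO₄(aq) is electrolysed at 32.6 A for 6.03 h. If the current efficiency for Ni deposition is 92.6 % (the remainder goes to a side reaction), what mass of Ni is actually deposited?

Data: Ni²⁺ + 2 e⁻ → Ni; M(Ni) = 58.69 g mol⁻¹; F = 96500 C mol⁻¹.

Q = I·t = 32.60 × 21708 = 707700 C.
n(e⁻) = 707700/96500 = 7.333 mol; theoretically n(Ni) = 7.333/2 = 3.667 mol, m_theo = 215.2 g.
At 92.6 % efficiency, m_actual = 0.926 × 215.2 = 199 g.

199 g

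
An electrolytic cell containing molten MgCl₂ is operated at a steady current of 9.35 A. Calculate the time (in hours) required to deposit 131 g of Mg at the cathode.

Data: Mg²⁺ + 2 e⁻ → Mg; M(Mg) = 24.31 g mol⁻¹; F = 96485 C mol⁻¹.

30.9 h

n(Mg) = m/M = 131 / 24.31 = 5.389 mol.
Each Mg atom requires 2 electrons, so n(e⁻) = 2 × 5.389 = 10.78 mol.
Q = n(e⁻)·F = 10.78 × 96485 = 1040000 C.
t = Q/I = 1040000 / 9.350 A = 111200 s = 30.9 h.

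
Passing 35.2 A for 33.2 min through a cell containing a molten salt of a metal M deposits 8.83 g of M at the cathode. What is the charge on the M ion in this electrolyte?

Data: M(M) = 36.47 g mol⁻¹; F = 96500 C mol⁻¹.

+3

Q = I·t = 35.20 A × 1992.0 s = 70120 C, so n(e⁻) = 70120/96500 = 0.7266 mol.
n(M) deposited = 8.83 / 36.47 = 0.2421 mol.
Electrons per atom = n(e⁻)/n(M) = 0.7266 / 0.2421 = 3.00 ≈ 3, so the ion is M³⁺.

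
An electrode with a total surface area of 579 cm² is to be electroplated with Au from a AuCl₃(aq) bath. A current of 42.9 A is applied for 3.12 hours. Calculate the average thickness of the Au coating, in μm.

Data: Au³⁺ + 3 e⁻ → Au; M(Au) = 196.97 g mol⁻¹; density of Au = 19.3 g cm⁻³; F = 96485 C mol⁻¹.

Q = I·t = 42.90 × 11232 = 481900 C; n(e⁻) = 4.994 mol.
n(Au) = n(e⁻)/3 = 1.665 mol, so m = 1.665 × 196.97 = 327.9 g.
Volume = m/ρ = 327.9 / 19.3 = 16.99 cm³.
Thickness = V/A = 16.99 / 579 = 0.0293 cm = 293 μm.

293 μm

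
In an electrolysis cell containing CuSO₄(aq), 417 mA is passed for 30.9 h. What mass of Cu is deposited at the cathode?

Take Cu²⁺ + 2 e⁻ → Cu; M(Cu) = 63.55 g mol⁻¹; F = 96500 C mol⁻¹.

Q = I·t = 0.4170 A × 111240 s = 46390 C.
n(e⁻) = Q/F = 46390 / 96500 = 0.4807 mol.
Cu²⁺ + 2 e⁻ → Cu, so n(Cu) = n(e⁻)/2 = 0.2403 mol.
m = n·M = 0.2403 × 63.55 = 15.3 g.

15.3 g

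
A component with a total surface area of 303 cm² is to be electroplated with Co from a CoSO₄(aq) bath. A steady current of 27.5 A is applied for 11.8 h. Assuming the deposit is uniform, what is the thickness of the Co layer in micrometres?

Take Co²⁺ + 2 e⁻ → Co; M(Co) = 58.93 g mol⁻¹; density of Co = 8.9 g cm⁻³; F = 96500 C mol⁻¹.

1320 μm

Q = I·t = 27.50 × 42480 = 1168000 C; n(e⁻) = 12.11 mol.
n(Co) = n(e⁻)/2 = 6.053 mol, so m = 6.053 × 58.93 = 356.7 g.
Volume = m/ρ = 356.7 / 8.9 = 40.08 cm³.
Thickness = V/A = 40.08 / 303 = 0.132 cm = 1320 μm.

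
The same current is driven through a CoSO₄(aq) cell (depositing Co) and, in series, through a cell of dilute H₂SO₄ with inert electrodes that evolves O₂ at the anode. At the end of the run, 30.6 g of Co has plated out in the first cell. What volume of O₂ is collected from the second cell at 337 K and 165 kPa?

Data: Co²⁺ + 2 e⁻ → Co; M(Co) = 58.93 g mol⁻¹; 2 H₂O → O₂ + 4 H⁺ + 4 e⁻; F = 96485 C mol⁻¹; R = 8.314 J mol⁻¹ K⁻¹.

4.41 L

n(Co) = 30.6 / 58.93 = 0.5193 mol, so n(e⁻) = 2 × 0.5193 = 1.039 mol.
The cells are in series, so the same 1.039 mol of electrons passes through the second cell.
2 H₂O → O₂ + 4 H⁺ + 4 e⁻ — 4 mol e⁻ per mol O₂, so n(O₂) = 1.039/4 = 0.2596 mol.
V = nRT/P = (0.2596 × 8.314 × 337) / (165 × 10³) = 0.00441 m³ = 4.41 L.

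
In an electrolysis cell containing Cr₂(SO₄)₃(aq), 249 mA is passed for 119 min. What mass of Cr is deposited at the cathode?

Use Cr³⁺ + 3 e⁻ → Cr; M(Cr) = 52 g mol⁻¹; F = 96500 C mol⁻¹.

0.319 g

Q = I·t = 0.2490 A × 7140.0 s = 1778 C.
n(e⁻) = Q/F = 1778 / 96500 = 0.01842 mol.
Cr³⁺ + 3 e⁻ → Cr, so n(Cr) = n(e⁻)/3 = 0.006141 mol.
m = n·M = 0.006141 × 52 = 0.319 g.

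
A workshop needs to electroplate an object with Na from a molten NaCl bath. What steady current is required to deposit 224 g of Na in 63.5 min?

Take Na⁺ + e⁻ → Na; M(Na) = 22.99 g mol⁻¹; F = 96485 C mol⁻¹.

n(Na) = 224 / 22.99 = 9.743 mol.
n(e⁻) = 1 × 9.743 = 9.743 mol.
Q = n(e⁻)·F = 9.743 × 96485 = 940100 C.
I = Q/t = 940100 / 3810.0 s = 247 A.

247 A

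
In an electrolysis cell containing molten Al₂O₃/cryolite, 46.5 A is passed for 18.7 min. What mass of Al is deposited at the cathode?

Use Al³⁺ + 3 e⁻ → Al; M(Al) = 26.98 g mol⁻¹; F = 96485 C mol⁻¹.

Q = I·t = 46.50 A × 1122.0 s = 52170 C.
n(e⁻) = Q/F = 52170 / 96485 = 0.5407 mol.
Al³⁺ + 3 e⁻ → Al, so n(Al) = n(e⁻)/3 = 0.1802 mol.
m = n·M = 0.1802 × 26.98 = 4.86 g.

4.86 g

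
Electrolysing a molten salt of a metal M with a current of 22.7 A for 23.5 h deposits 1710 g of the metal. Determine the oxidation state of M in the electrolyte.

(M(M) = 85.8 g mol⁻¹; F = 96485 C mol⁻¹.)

Q = I·t = 22.70 A × 84600 s = 1920000 C, so n(e⁻) = 1920000/96485 = 19.90 mol.
n(M) deposited = 1710 / 85.8 = 19.93 mol.
Electrons per atom = n(e⁻)/n(M) = 19.90 / 19.93 = 0.999 ≈ 1, so the ion is M⁺.

+1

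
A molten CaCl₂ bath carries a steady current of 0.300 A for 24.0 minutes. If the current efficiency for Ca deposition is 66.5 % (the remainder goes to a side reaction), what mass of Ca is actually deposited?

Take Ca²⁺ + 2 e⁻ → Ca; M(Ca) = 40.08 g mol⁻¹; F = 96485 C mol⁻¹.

0.0597 g

Q = I·t = 0.3000 × 1440.0 = 432.0 C.
n(e⁻) = 432.0/96485 = 0.004477 mol; theoretically n(Ca) = 0.004477/2 = 0.002239 mol, m_theo = 0.08973 g.
At 66.5 % efficiency, m_actual = 0.665 × 0.08973 = 0.0597 g.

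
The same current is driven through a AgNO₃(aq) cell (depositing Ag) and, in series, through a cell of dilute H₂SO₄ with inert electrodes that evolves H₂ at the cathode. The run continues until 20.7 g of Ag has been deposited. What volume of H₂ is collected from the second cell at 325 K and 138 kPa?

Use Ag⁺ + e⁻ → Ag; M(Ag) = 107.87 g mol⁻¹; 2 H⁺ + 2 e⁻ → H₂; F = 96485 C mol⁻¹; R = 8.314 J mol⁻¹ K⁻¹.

n(Ag) = 20.7 / 107.87 = 0.1919 mol, so n(e⁻) = 1 × 0.1919 = 0.1919 mol.
The cells are in series, so the same 0.1919 mol of electrons passes through the second cell.
2 H⁺ + 2 e⁻ → H₂ — 2 mol e⁻ per mol H₂, so n(H₂) = 0.1919/2 = 0.09595 mol.
V = nRT/P = (0.09595 × 8.314 × 325) / (138 × 10³) = 0.00188 m³ = 1.88 L.

1.88 L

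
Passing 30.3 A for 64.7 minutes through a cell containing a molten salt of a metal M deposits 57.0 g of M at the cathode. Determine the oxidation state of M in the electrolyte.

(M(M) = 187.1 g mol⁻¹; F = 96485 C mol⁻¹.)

Q = I·t = 30.30 A × 3882.0 s = 117600 C, so n(e⁻) = 117600/96485 = 1.219 mol.
n(M) deposited = 57.0 / 187.1 = 0.3046 mol.
Electrons per atom = n(e⁻)/n(M) = 1.219 / 0.3046 = 4.00 ≈ 4, so the ion is M⁴⁺.

+4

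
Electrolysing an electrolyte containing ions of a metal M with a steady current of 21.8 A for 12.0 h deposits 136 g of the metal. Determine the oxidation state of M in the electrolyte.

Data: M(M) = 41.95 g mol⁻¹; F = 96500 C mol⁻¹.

Q = I·t = 21.80 A × 43200 s = 941800 C, so n(e⁻) = 941800/96500 = 9.759 mol.
n(M) deposited = 136 / 41.95 = 3.242 mol.
Electrons per atom = n(e⁻)/n(M) = 9.759 / 3.242 = 3.01 ≈ 3, so the ion is M³⁺.

+3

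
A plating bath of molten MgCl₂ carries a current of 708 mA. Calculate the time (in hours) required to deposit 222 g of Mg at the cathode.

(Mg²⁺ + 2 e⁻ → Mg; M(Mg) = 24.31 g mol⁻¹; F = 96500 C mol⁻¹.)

n(Mg) = m/M = 222 / 24.31 = 9.132 mol.
Each Mg atom requires 2 electrons, so n(e⁻) = 2 × 9.132 = 18.26 mol.
Q = n(e⁻)·F = 18.26 × 96500 = 1762000 C.
t = Q/I = 1762000 / 0.7080 A = 2489000 s = 691 h.

691 h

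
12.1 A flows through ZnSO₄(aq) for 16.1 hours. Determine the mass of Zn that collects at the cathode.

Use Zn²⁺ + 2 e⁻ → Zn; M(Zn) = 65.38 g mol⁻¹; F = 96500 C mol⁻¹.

238 g

Q = I·t = 12.10 A × 57960 s = 701300 C.
n(e⁻) = Q/F = 701300 / 96500 = 7.268 mol.
Zn²⁺ + 2 e⁻ → Zn, so n(Zn) = n(e⁻)/2 = 3.634 mol.
m = n·M = 3.634 × 65.38 = 238 g.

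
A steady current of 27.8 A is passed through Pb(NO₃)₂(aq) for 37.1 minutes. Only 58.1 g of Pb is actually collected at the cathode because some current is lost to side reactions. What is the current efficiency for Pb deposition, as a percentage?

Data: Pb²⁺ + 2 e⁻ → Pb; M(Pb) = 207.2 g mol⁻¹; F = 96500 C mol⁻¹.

87.5 %

Q = I·t = 27.80 × 2226.0 = 61880 C; n(e⁻) = 61880/96500 = 0.6413 mol.
Theoretical n(Pb) = n(e⁻)/2 = 0.3206 mol, i.e. m_theo = 0.3206 × 207.2 = 66.44 g.
Efficiency = m_actual / m_theo = 58.1 / 66.44 = 87.5 %.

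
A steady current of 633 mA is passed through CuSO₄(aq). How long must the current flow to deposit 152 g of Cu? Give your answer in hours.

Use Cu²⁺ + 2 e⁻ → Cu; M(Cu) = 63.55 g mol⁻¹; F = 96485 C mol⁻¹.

203 h

n(Cu) = m/M = 152 / 63.55 = 2.392 mol.
Each Cu atom requires 2 electrons, so n(e⁻) = 2 × 2.392 = 4.784 mol.
Q = n(e⁻)·F = 4.784 × 96485 = 461500 C.
t = Q/I = 461500 / 0.6330 A = 729100 s = 203 h.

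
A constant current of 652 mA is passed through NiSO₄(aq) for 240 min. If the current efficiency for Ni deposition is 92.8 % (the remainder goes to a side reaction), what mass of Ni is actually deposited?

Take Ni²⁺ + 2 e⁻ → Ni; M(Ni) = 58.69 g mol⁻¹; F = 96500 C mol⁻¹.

Q = I·t = 0.6520 × 14400 = 9389 C.
n(e⁻) = 9389/96500 = 0.09729 mol; theoretically n(Ni) = 0.09729/2 = 0.04865 mol, m_theo = 2.855 g.
At 92.8 % efficiency, m_actual = 0.928 × 2.855 = 2.65 g.

2.65 g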